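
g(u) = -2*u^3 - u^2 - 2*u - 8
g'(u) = -6*u^2 - 2*u - 2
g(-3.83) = 97.35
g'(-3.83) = -82.35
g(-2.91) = 38.64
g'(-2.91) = -46.99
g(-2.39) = 18.37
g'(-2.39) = -31.49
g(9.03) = -1580.23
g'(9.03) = -509.31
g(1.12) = -14.30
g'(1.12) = -11.77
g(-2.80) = 33.66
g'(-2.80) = -43.44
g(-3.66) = 83.98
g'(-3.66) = -75.05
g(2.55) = -52.77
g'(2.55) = -46.12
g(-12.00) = 3328.00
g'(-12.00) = -842.00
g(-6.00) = 400.00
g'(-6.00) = -206.00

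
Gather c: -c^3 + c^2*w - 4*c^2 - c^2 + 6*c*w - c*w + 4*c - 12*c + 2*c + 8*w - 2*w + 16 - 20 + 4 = -c^3 + c^2*(w - 5) + c*(5*w - 6) + 6*w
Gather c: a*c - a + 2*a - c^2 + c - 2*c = a - c^2 + c*(a - 1)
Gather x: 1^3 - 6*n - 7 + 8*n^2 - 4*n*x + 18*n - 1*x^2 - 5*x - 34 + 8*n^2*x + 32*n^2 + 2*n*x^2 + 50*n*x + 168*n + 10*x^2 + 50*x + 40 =40*n^2 + 180*n + x^2*(2*n + 9) + x*(8*n^2 + 46*n + 45)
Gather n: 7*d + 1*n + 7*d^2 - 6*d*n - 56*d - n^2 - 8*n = 7*d^2 - 49*d - n^2 + n*(-6*d - 7)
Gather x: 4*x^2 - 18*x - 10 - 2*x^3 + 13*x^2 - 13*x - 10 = -2*x^3 + 17*x^2 - 31*x - 20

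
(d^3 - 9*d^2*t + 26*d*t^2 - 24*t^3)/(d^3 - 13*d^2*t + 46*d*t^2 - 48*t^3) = (-d + 4*t)/(-d + 8*t)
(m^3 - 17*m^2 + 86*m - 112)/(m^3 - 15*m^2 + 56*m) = (m - 2)/m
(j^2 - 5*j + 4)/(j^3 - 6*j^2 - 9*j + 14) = (j - 4)/(j^2 - 5*j - 14)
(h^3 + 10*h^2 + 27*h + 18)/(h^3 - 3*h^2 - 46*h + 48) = (h^2 + 4*h + 3)/(h^2 - 9*h + 8)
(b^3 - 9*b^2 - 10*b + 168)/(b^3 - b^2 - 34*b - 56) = (b - 6)/(b + 2)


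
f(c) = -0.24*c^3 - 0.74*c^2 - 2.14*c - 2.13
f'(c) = -0.72*c^2 - 1.48*c - 2.14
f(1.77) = -9.57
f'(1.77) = -7.02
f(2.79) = -19.07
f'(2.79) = -11.87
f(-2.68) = 2.91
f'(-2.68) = -3.34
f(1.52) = -7.94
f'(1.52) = -6.05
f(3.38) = -27.08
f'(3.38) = -15.37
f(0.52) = -3.48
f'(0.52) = -3.10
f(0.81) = -4.48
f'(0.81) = -3.81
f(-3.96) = 9.64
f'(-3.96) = -7.57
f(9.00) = -256.29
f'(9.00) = -73.78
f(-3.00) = 4.11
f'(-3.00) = -4.18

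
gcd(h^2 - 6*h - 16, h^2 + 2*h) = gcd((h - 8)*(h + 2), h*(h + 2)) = h + 2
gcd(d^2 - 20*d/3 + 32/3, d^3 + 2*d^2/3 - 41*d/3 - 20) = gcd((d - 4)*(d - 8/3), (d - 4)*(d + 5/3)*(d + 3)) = d - 4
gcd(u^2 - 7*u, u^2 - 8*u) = u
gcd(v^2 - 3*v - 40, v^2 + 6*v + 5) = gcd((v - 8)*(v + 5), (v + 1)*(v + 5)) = v + 5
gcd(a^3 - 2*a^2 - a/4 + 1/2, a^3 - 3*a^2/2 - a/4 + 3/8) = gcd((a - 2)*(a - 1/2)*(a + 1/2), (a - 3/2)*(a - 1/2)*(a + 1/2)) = a^2 - 1/4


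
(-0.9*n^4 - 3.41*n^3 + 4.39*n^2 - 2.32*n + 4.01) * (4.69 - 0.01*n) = 0.009*n^5 - 4.1869*n^4 - 16.0368*n^3 + 20.6123*n^2 - 10.9209*n + 18.8069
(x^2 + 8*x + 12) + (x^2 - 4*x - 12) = 2*x^2 + 4*x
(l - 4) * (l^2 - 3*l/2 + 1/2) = l^3 - 11*l^2/2 + 13*l/2 - 2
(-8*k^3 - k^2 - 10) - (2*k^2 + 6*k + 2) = -8*k^3 - 3*k^2 - 6*k - 12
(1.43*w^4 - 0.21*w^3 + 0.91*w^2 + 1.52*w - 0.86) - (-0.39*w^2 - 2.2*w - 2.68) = 1.43*w^4 - 0.21*w^3 + 1.3*w^2 + 3.72*w + 1.82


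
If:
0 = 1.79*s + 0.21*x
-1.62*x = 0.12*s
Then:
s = 0.00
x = 0.00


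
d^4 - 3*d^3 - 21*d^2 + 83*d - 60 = (d - 4)*(d - 3)*(d - 1)*(d + 5)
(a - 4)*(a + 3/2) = a^2 - 5*a/2 - 6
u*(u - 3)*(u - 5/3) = u^3 - 14*u^2/3 + 5*u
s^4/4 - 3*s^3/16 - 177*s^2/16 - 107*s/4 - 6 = (s/4 + 1)*(s - 8)*(s + 1/4)*(s + 3)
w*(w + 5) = w^2 + 5*w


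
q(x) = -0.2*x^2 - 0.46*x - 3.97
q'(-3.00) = 0.74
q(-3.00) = -4.39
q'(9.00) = -4.06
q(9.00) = -24.31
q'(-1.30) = 0.06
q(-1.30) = -3.71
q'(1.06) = -0.88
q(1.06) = -4.68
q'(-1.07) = -0.03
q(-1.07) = -3.71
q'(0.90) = -0.82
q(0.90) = -4.55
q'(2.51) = -1.46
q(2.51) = -6.38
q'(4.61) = -2.30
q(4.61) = -10.34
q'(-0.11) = -0.42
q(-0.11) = -3.92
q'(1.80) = -1.18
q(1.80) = -5.45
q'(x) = -0.4*x - 0.46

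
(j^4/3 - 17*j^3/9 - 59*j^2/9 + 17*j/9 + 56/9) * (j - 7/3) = j^5/3 - 8*j^4/3 - 58*j^3/27 + 464*j^2/27 + 49*j/27 - 392/27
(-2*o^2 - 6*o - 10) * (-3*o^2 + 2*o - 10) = 6*o^4 + 14*o^3 + 38*o^2 + 40*o + 100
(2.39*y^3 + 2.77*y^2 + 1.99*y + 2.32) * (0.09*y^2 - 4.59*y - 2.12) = 0.2151*y^5 - 10.7208*y^4 - 17.602*y^3 - 14.7977*y^2 - 14.8676*y - 4.9184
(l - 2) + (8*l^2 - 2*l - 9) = 8*l^2 - l - 11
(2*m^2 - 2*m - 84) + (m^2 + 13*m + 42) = 3*m^2 + 11*m - 42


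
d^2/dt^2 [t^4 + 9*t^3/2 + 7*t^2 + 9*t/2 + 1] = 12*t^2 + 27*t + 14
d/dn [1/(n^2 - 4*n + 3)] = 2*(2 - n)/(n^2 - 4*n + 3)^2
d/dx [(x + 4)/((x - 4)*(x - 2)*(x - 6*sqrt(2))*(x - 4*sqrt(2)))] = (-(x - 4)*(x - 2)*(x + 4)*(x - 6*sqrt(2)) - (x - 4)*(x - 2)*(x + 4)*(x - 4*sqrt(2)) + (x - 4)*(x - 2)*(x - 6*sqrt(2))*(x - 4*sqrt(2)) - (x - 4)*(x + 4)*(x - 6*sqrt(2))*(x - 4*sqrt(2)) - (x - 2)*(x + 4)*(x - 6*sqrt(2))*(x - 4*sqrt(2)))/((x - 4)^2*(x - 2)^2*(x - 6*sqrt(2))^2*(x - 4*sqrt(2))^2)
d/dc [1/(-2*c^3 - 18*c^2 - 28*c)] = (3*c^2 + 18*c + 14)/(2*c^2*(c^2 + 9*c + 14)^2)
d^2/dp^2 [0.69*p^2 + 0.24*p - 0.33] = 1.38000000000000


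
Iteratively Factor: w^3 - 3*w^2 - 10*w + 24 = (w - 4)*(w^2 + w - 6) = (w - 4)*(w - 2)*(w + 3)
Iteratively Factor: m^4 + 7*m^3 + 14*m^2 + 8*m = (m + 2)*(m^3 + 5*m^2 + 4*m) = (m + 1)*(m + 2)*(m^2 + 4*m) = (m + 1)*(m + 2)*(m + 4)*(m)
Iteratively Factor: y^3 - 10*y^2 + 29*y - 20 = (y - 4)*(y^2 - 6*y + 5) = (y - 5)*(y - 4)*(y - 1)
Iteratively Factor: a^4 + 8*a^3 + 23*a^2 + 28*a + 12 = (a + 3)*(a^3 + 5*a^2 + 8*a + 4) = (a + 2)*(a + 3)*(a^2 + 3*a + 2) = (a + 1)*(a + 2)*(a + 3)*(a + 2)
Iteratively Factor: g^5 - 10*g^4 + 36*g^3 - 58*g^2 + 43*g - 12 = (g - 3)*(g^4 - 7*g^3 + 15*g^2 - 13*g + 4) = (g - 3)*(g - 1)*(g^3 - 6*g^2 + 9*g - 4) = (g - 3)*(g - 1)^2*(g^2 - 5*g + 4) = (g - 3)*(g - 1)^3*(g - 4)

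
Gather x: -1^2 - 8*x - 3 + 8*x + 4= 0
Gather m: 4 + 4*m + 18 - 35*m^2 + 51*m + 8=-35*m^2 + 55*m + 30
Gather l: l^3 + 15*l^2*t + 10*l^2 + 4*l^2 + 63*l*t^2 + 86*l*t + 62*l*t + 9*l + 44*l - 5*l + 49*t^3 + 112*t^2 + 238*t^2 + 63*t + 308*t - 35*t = l^3 + l^2*(15*t + 14) + l*(63*t^2 + 148*t + 48) + 49*t^3 + 350*t^2 + 336*t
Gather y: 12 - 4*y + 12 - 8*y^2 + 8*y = -8*y^2 + 4*y + 24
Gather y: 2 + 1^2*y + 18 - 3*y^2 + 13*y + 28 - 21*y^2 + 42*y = -24*y^2 + 56*y + 48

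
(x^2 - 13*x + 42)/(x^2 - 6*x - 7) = (x - 6)/(x + 1)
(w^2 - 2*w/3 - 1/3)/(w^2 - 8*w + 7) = (w + 1/3)/(w - 7)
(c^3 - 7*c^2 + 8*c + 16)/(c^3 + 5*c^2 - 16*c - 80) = (c^2 - 3*c - 4)/(c^2 + 9*c + 20)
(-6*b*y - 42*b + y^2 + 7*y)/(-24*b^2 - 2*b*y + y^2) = (y + 7)/(4*b + y)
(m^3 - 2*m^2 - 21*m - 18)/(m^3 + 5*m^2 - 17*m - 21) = (m^2 - 3*m - 18)/(m^2 + 4*m - 21)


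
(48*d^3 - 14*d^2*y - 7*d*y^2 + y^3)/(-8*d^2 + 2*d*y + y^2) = (-24*d^2 - 5*d*y + y^2)/(4*d + y)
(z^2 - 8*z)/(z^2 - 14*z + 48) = z/(z - 6)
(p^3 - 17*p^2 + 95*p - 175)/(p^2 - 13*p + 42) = (p^2 - 10*p + 25)/(p - 6)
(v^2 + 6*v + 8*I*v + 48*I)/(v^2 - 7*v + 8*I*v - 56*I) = (v + 6)/(v - 7)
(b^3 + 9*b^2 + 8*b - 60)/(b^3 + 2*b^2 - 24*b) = (b^2 + 3*b - 10)/(b*(b - 4))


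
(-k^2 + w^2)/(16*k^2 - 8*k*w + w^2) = (-k^2 + w^2)/(16*k^2 - 8*k*w + w^2)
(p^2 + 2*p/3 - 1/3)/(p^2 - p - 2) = (p - 1/3)/(p - 2)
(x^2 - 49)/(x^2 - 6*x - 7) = (x + 7)/(x + 1)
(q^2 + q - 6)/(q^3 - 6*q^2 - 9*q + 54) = (q - 2)/(q^2 - 9*q + 18)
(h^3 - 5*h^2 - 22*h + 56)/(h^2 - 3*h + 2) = (h^2 - 3*h - 28)/(h - 1)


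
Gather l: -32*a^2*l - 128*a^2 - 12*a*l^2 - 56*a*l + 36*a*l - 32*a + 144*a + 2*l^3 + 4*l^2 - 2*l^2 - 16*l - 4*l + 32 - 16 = -128*a^2 + 112*a + 2*l^3 + l^2*(2 - 12*a) + l*(-32*a^2 - 20*a - 20) + 16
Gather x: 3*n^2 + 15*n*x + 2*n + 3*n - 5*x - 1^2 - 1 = 3*n^2 + 5*n + x*(15*n - 5) - 2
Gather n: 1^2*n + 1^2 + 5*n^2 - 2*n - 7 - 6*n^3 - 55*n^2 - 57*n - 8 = -6*n^3 - 50*n^2 - 58*n - 14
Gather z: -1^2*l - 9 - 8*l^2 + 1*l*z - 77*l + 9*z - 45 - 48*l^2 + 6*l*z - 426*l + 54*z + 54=-56*l^2 - 504*l + z*(7*l + 63)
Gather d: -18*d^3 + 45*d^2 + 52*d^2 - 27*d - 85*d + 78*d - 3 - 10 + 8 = -18*d^3 + 97*d^2 - 34*d - 5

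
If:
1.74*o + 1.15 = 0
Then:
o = -0.66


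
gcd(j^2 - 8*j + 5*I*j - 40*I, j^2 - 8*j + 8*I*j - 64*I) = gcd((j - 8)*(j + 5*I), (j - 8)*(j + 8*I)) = j - 8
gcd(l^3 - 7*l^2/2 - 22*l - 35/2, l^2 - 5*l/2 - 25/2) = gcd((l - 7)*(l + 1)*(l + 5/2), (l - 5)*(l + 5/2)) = l + 5/2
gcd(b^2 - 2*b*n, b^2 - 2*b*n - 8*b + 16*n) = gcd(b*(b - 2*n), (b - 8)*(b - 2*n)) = b - 2*n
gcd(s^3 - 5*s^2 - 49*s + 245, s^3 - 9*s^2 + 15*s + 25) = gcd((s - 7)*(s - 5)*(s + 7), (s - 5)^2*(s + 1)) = s - 5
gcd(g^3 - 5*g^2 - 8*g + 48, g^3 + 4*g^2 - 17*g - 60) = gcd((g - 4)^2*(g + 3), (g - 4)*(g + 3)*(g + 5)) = g^2 - g - 12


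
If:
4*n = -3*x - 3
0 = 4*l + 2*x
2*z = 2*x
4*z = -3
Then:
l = 3/8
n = -3/16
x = -3/4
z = -3/4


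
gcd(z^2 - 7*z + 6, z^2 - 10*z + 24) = z - 6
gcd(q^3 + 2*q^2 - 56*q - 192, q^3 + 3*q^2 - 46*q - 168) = q^2 + 10*q + 24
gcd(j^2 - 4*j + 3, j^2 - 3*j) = j - 3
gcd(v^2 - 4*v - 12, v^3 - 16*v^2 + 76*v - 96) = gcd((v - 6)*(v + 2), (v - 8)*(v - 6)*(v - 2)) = v - 6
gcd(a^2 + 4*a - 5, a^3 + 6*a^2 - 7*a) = a - 1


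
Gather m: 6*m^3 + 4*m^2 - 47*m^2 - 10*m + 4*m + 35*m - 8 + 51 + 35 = 6*m^3 - 43*m^2 + 29*m + 78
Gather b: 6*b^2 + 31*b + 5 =6*b^2 + 31*b + 5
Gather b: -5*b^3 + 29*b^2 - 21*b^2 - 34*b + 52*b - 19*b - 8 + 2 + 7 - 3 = -5*b^3 + 8*b^2 - b - 2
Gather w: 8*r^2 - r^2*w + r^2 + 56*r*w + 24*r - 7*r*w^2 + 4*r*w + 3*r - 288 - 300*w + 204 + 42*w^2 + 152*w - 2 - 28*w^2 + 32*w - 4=9*r^2 + 27*r + w^2*(14 - 7*r) + w*(-r^2 + 60*r - 116) - 90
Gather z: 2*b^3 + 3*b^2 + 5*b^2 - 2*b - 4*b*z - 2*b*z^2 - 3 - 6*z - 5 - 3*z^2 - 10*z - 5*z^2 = 2*b^3 + 8*b^2 - 2*b + z^2*(-2*b - 8) + z*(-4*b - 16) - 8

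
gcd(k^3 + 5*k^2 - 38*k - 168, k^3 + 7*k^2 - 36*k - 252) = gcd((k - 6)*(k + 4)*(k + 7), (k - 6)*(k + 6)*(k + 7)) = k^2 + k - 42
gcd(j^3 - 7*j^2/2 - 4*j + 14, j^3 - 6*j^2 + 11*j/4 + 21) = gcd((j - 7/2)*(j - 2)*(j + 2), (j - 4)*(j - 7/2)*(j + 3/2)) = j - 7/2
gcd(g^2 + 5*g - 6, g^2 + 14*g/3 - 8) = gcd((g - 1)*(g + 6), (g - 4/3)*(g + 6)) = g + 6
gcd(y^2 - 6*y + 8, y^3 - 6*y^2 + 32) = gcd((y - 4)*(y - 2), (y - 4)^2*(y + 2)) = y - 4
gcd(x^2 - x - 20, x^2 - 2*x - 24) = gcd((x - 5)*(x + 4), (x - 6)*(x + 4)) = x + 4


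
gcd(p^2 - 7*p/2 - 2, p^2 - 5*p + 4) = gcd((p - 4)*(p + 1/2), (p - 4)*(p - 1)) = p - 4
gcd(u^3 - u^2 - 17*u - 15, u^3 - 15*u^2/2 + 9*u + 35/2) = u^2 - 4*u - 5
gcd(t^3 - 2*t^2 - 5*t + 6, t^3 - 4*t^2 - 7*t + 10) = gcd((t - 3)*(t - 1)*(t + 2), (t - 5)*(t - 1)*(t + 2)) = t^2 + t - 2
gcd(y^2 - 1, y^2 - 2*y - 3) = y + 1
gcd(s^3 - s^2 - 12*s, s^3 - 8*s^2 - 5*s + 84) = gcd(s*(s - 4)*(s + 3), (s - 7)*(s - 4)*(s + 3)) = s^2 - s - 12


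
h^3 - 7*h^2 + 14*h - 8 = (h - 4)*(h - 2)*(h - 1)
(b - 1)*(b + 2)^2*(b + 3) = b^4 + 6*b^3 + 9*b^2 - 4*b - 12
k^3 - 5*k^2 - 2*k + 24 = (k - 4)*(k - 3)*(k + 2)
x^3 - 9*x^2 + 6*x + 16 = (x - 8)*(x - 2)*(x + 1)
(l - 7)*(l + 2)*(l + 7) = l^3 + 2*l^2 - 49*l - 98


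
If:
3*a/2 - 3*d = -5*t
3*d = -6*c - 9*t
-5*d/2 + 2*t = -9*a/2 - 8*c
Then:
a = 50*t/3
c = -13*t/2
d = 10*t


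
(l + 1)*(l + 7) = l^2 + 8*l + 7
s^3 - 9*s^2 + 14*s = s*(s - 7)*(s - 2)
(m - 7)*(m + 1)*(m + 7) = m^3 + m^2 - 49*m - 49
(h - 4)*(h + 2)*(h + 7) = h^3 + 5*h^2 - 22*h - 56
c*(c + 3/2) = c^2 + 3*c/2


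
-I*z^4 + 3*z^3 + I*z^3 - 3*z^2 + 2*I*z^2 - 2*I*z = z*(z + I)*(z + 2*I)*(-I*z + I)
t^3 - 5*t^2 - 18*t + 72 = (t - 6)*(t - 3)*(t + 4)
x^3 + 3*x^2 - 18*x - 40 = (x - 4)*(x + 2)*(x + 5)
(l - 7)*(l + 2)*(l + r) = l^3 + l^2*r - 5*l^2 - 5*l*r - 14*l - 14*r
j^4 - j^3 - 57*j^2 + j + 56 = (j - 8)*(j - 1)*(j + 1)*(j + 7)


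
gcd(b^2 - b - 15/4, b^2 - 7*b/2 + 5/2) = b - 5/2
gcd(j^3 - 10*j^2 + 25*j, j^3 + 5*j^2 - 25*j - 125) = j - 5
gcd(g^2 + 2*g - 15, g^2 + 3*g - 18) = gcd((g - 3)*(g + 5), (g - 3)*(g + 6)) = g - 3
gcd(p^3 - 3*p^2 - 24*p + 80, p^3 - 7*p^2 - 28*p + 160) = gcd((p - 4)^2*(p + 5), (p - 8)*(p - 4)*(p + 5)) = p^2 + p - 20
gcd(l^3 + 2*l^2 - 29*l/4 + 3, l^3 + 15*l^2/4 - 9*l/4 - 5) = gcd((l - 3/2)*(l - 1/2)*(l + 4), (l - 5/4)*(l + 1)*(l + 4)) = l + 4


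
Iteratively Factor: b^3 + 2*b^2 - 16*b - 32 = (b + 4)*(b^2 - 2*b - 8) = (b - 4)*(b + 4)*(b + 2)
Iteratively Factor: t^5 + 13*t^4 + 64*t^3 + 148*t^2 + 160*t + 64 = (t + 2)*(t^4 + 11*t^3 + 42*t^2 + 64*t + 32) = (t + 2)*(t + 4)*(t^3 + 7*t^2 + 14*t + 8) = (t + 2)*(t + 4)^2*(t^2 + 3*t + 2) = (t + 1)*(t + 2)*(t + 4)^2*(t + 2)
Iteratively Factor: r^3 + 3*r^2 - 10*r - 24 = (r + 2)*(r^2 + r - 12) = (r - 3)*(r + 2)*(r + 4)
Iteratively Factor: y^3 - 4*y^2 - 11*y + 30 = (y + 3)*(y^2 - 7*y + 10) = (y - 5)*(y + 3)*(y - 2)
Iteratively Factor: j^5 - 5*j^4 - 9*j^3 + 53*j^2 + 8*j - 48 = (j - 4)*(j^4 - j^3 - 13*j^2 + j + 12) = (j - 4)*(j - 1)*(j^3 - 13*j - 12) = (j - 4)*(j - 1)*(j + 1)*(j^2 - j - 12) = (j - 4)*(j - 1)*(j + 1)*(j + 3)*(j - 4)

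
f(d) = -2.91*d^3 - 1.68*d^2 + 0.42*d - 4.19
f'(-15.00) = -1913.43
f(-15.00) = 9432.76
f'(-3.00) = -68.07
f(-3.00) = 58.00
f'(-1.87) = -23.82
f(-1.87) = 8.18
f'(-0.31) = 0.62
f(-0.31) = -4.39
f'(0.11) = -0.06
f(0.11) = -4.17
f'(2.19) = -48.81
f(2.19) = -41.89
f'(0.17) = -0.40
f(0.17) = -4.18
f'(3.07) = -92.17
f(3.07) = -102.93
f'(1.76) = -32.54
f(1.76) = -24.52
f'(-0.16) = 0.73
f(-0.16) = -4.29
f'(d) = -8.73*d^2 - 3.36*d + 0.42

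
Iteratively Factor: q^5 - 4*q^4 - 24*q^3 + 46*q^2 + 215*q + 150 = (q + 1)*(q^4 - 5*q^3 - 19*q^2 + 65*q + 150) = (q - 5)*(q + 1)*(q^3 - 19*q - 30) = (q - 5)*(q + 1)*(q + 3)*(q^2 - 3*q - 10) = (q - 5)*(q + 1)*(q + 2)*(q + 3)*(q - 5)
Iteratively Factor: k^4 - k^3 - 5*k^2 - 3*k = (k)*(k^3 - k^2 - 5*k - 3) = k*(k + 1)*(k^2 - 2*k - 3) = k*(k - 3)*(k + 1)*(k + 1)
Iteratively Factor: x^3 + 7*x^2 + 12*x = (x)*(x^2 + 7*x + 12) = x*(x + 4)*(x + 3)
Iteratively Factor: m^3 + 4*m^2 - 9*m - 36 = (m + 4)*(m^2 - 9) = (m + 3)*(m + 4)*(m - 3)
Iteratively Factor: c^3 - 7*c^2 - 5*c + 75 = (c - 5)*(c^2 - 2*c - 15) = (c - 5)*(c + 3)*(c - 5)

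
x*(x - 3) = x^2 - 3*x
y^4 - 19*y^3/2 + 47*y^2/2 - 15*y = y*(y - 6)*(y - 5/2)*(y - 1)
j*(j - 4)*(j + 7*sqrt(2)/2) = j^3 - 4*j^2 + 7*sqrt(2)*j^2/2 - 14*sqrt(2)*j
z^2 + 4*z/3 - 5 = (z - 5/3)*(z + 3)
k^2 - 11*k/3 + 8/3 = (k - 8/3)*(k - 1)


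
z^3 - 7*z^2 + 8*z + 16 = (z - 4)^2*(z + 1)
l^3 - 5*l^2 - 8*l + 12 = (l - 6)*(l - 1)*(l + 2)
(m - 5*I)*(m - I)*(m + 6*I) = m^3 + 31*m - 30*I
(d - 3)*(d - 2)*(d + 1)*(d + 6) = d^4 + 2*d^3 - 23*d^2 + 12*d + 36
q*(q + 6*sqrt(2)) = q^2 + 6*sqrt(2)*q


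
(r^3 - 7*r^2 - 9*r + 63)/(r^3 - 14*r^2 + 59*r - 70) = (r^2 - 9)/(r^2 - 7*r + 10)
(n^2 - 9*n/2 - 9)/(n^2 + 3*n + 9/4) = 2*(n - 6)/(2*n + 3)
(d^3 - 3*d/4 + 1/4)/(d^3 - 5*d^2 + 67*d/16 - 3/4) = 4*(4*d^3 - 3*d + 1)/(16*d^3 - 80*d^2 + 67*d - 12)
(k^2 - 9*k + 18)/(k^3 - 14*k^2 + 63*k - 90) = 1/(k - 5)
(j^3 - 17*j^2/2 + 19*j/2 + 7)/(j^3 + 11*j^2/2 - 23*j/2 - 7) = (j - 7)/(j + 7)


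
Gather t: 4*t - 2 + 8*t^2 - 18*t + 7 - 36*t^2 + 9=-28*t^2 - 14*t + 14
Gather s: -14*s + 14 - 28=-14*s - 14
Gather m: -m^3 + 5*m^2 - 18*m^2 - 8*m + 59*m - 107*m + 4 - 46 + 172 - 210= -m^3 - 13*m^2 - 56*m - 80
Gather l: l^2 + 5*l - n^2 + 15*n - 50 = l^2 + 5*l - n^2 + 15*n - 50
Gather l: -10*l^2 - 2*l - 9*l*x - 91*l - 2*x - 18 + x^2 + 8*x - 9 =-10*l^2 + l*(-9*x - 93) + x^2 + 6*x - 27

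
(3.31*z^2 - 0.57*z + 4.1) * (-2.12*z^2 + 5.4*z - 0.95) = -7.0172*z^4 + 19.0824*z^3 - 14.9145*z^2 + 22.6815*z - 3.895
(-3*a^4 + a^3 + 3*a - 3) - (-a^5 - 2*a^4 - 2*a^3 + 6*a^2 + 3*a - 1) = a^5 - a^4 + 3*a^3 - 6*a^2 - 2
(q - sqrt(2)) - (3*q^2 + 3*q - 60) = -3*q^2 - 2*q - sqrt(2) + 60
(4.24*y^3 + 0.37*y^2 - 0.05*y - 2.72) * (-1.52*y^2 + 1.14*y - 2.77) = -6.4448*y^5 + 4.2712*y^4 - 11.247*y^3 + 3.0525*y^2 - 2.9623*y + 7.5344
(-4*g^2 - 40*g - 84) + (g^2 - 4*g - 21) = -3*g^2 - 44*g - 105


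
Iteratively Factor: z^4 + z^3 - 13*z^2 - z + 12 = (z - 3)*(z^3 + 4*z^2 - z - 4) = (z - 3)*(z - 1)*(z^2 + 5*z + 4) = (z - 3)*(z - 1)*(z + 1)*(z + 4)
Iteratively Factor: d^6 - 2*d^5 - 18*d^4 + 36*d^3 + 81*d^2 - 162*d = (d - 2)*(d^5 - 18*d^3 + 81*d) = (d - 3)*(d - 2)*(d^4 + 3*d^3 - 9*d^2 - 27*d) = (d - 3)^2*(d - 2)*(d^3 + 6*d^2 + 9*d) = d*(d - 3)^2*(d - 2)*(d^2 + 6*d + 9) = d*(d - 3)^2*(d - 2)*(d + 3)*(d + 3)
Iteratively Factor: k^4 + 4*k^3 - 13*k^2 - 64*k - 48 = (k - 4)*(k^3 + 8*k^2 + 19*k + 12) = (k - 4)*(k + 1)*(k^2 + 7*k + 12) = (k - 4)*(k + 1)*(k + 4)*(k + 3)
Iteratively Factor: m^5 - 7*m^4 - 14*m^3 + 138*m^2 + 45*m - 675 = (m - 5)*(m^4 - 2*m^3 - 24*m^2 + 18*m + 135) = (m - 5)*(m + 3)*(m^3 - 5*m^2 - 9*m + 45) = (m - 5)*(m + 3)^2*(m^2 - 8*m + 15) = (m - 5)*(m - 3)*(m + 3)^2*(m - 5)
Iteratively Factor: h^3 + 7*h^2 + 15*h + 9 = (h + 3)*(h^2 + 4*h + 3) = (h + 1)*(h + 3)*(h + 3)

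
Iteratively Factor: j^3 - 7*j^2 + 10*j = (j - 5)*(j^2 - 2*j) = j*(j - 5)*(j - 2)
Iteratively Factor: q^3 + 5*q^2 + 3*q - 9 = (q + 3)*(q^2 + 2*q - 3) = (q - 1)*(q + 3)*(q + 3)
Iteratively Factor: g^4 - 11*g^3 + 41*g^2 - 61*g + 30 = (g - 5)*(g^3 - 6*g^2 + 11*g - 6) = (g - 5)*(g - 2)*(g^2 - 4*g + 3) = (g - 5)*(g - 3)*(g - 2)*(g - 1)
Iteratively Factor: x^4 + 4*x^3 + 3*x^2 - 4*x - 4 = (x + 2)*(x^3 + 2*x^2 - x - 2) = (x + 1)*(x + 2)*(x^2 + x - 2) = (x - 1)*(x + 1)*(x + 2)*(x + 2)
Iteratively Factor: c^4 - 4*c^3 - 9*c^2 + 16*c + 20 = (c - 2)*(c^3 - 2*c^2 - 13*c - 10) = (c - 2)*(c + 1)*(c^2 - 3*c - 10) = (c - 5)*(c - 2)*(c + 1)*(c + 2)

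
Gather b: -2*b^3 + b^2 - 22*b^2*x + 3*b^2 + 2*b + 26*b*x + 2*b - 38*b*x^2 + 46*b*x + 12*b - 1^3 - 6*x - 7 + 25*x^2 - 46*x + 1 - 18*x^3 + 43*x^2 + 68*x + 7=-2*b^3 + b^2*(4 - 22*x) + b*(-38*x^2 + 72*x + 16) - 18*x^3 + 68*x^2 + 16*x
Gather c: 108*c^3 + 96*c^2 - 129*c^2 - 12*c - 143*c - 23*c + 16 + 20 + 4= 108*c^3 - 33*c^2 - 178*c + 40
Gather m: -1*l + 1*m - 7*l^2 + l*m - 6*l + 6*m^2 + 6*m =-7*l^2 - 7*l + 6*m^2 + m*(l + 7)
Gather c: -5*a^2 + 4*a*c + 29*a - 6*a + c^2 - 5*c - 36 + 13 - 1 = -5*a^2 + 23*a + c^2 + c*(4*a - 5) - 24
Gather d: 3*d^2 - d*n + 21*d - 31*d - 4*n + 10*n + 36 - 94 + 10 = 3*d^2 + d*(-n - 10) + 6*n - 48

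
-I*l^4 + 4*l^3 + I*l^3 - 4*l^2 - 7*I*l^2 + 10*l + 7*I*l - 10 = (l - 2*I)*(l + I)*(l + 5*I)*(-I*l + I)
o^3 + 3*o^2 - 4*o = o*(o - 1)*(o + 4)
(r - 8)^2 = r^2 - 16*r + 64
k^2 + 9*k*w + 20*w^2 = (k + 4*w)*(k + 5*w)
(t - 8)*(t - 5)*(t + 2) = t^3 - 11*t^2 + 14*t + 80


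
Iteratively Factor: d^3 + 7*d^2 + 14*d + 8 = (d + 1)*(d^2 + 6*d + 8) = (d + 1)*(d + 4)*(d + 2)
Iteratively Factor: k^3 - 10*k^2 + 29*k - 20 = (k - 1)*(k^2 - 9*k + 20) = (k - 5)*(k - 1)*(k - 4)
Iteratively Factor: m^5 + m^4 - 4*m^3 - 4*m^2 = (m)*(m^4 + m^3 - 4*m^2 - 4*m) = m*(m + 1)*(m^3 - 4*m) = m*(m - 2)*(m + 1)*(m^2 + 2*m) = m*(m - 2)*(m + 1)*(m + 2)*(m)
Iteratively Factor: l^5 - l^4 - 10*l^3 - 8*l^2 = (l)*(l^4 - l^3 - 10*l^2 - 8*l) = l*(l - 4)*(l^3 + 3*l^2 + 2*l) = l*(l - 4)*(l + 1)*(l^2 + 2*l) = l*(l - 4)*(l + 1)*(l + 2)*(l)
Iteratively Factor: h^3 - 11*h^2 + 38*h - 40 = (h - 4)*(h^2 - 7*h + 10) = (h - 5)*(h - 4)*(h - 2)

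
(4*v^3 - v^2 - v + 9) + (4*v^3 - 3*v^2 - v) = 8*v^3 - 4*v^2 - 2*v + 9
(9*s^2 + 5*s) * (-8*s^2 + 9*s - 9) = -72*s^4 + 41*s^3 - 36*s^2 - 45*s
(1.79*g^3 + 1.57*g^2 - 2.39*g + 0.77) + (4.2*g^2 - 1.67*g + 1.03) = 1.79*g^3 + 5.77*g^2 - 4.06*g + 1.8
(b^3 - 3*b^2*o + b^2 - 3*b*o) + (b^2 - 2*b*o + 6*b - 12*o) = b^3 - 3*b^2*o + 2*b^2 - 5*b*o + 6*b - 12*o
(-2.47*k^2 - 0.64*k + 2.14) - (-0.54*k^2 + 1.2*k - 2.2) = -1.93*k^2 - 1.84*k + 4.34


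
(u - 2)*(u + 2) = u^2 - 4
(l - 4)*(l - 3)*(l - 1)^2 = l^4 - 9*l^3 + 27*l^2 - 31*l + 12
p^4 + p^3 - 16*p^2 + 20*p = p*(p - 2)^2*(p + 5)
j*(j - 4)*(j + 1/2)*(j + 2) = j^4 - 3*j^3/2 - 9*j^2 - 4*j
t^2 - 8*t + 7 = (t - 7)*(t - 1)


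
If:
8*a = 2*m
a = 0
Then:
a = 0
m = 0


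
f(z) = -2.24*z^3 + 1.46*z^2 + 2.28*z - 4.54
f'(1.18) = -3.63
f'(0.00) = 2.28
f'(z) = -6.72*z^2 + 2.92*z + 2.28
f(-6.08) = 539.02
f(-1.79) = 8.90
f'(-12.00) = -1000.44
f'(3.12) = -54.02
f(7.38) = -808.56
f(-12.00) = 4049.06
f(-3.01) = 62.91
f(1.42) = -4.77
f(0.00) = -4.54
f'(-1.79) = -24.48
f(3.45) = -71.28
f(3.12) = -51.25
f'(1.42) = -7.12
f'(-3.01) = -67.39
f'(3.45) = -67.63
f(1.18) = -3.50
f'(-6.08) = -263.89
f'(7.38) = -342.17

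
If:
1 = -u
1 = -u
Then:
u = -1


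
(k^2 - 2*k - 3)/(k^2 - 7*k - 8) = (k - 3)/(k - 8)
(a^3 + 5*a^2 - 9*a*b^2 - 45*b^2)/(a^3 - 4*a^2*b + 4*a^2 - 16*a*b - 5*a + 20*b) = (a^2 - 9*b^2)/(a^2 - 4*a*b - a + 4*b)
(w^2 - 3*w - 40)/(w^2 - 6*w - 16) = (w + 5)/(w + 2)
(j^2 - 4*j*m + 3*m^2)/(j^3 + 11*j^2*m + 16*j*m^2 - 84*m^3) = (j^2 - 4*j*m + 3*m^2)/(j^3 + 11*j^2*m + 16*j*m^2 - 84*m^3)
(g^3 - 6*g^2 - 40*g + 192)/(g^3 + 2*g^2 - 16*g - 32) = (g^2 - 2*g - 48)/(g^2 + 6*g + 8)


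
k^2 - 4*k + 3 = (k - 3)*(k - 1)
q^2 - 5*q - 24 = (q - 8)*(q + 3)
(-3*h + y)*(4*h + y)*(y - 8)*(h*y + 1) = -12*h^3*y^2 + 96*h^3*y + h^2*y^3 - 8*h^2*y^2 - 12*h^2*y + 96*h^2 + h*y^4 - 8*h*y^3 + h*y^2 - 8*h*y + y^3 - 8*y^2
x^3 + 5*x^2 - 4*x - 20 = (x - 2)*(x + 2)*(x + 5)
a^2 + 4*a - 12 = (a - 2)*(a + 6)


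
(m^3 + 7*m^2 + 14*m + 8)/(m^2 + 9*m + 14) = (m^2 + 5*m + 4)/(m + 7)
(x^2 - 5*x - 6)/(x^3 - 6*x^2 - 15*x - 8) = (x - 6)/(x^2 - 7*x - 8)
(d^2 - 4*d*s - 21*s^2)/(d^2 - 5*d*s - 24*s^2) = (-d + 7*s)/(-d + 8*s)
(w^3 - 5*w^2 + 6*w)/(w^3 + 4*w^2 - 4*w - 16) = w*(w - 3)/(w^2 + 6*w + 8)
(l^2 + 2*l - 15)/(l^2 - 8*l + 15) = (l + 5)/(l - 5)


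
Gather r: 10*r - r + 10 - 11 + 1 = 9*r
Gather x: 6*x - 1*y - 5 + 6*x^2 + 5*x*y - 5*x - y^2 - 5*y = 6*x^2 + x*(5*y + 1) - y^2 - 6*y - 5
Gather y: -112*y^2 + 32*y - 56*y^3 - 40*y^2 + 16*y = -56*y^3 - 152*y^2 + 48*y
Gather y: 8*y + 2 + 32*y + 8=40*y + 10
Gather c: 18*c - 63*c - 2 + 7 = 5 - 45*c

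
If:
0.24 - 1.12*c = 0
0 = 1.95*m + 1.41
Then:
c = 0.21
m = -0.72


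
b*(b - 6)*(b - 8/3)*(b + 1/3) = b^4 - 25*b^3/3 + 118*b^2/9 + 16*b/3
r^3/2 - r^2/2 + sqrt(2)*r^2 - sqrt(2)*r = r*(r/2 + sqrt(2))*(r - 1)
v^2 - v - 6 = (v - 3)*(v + 2)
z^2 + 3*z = z*(z + 3)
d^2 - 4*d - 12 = (d - 6)*(d + 2)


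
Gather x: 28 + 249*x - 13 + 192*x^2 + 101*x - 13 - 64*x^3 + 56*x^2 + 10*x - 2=-64*x^3 + 248*x^2 + 360*x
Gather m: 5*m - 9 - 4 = 5*m - 13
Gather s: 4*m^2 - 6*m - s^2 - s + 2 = 4*m^2 - 6*m - s^2 - s + 2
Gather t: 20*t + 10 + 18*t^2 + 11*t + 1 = 18*t^2 + 31*t + 11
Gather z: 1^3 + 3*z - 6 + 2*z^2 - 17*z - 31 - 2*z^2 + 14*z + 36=0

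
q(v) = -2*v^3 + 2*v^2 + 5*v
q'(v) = -6*v^2 + 4*v + 5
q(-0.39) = -1.53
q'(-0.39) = 2.53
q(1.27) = 5.48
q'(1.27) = 0.40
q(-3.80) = 119.62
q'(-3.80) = -96.84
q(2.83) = -15.16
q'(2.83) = -31.73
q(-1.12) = -0.28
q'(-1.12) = -7.01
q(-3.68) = 108.36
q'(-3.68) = -90.97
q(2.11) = 0.67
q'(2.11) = -13.27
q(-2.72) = 41.44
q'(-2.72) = -50.27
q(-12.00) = 3684.00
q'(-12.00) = -907.00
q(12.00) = -3108.00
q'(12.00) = -811.00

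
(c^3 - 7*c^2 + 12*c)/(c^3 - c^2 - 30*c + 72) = c/(c + 6)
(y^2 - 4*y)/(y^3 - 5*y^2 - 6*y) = (4 - y)/(-y^2 + 5*y + 6)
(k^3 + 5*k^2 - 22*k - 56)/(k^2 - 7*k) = (k^3 + 5*k^2 - 22*k - 56)/(k*(k - 7))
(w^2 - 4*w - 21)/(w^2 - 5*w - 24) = (w - 7)/(w - 8)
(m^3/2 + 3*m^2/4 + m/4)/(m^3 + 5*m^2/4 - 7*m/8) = 2*(2*m^2 + 3*m + 1)/(8*m^2 + 10*m - 7)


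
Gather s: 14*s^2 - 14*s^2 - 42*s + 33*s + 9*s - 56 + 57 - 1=0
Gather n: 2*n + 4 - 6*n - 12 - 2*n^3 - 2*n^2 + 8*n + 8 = -2*n^3 - 2*n^2 + 4*n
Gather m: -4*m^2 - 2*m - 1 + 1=-4*m^2 - 2*m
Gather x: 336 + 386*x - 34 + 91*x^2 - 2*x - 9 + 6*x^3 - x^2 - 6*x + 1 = 6*x^3 + 90*x^2 + 378*x + 294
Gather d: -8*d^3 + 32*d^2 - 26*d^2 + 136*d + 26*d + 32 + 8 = -8*d^3 + 6*d^2 + 162*d + 40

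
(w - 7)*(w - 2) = w^2 - 9*w + 14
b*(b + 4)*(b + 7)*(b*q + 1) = b^4*q + 11*b^3*q + b^3 + 28*b^2*q + 11*b^2 + 28*b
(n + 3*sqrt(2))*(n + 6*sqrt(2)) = n^2 + 9*sqrt(2)*n + 36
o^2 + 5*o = o*(o + 5)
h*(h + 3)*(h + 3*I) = h^3 + 3*h^2 + 3*I*h^2 + 9*I*h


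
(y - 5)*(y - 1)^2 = y^3 - 7*y^2 + 11*y - 5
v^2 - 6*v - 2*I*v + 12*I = (v - 6)*(v - 2*I)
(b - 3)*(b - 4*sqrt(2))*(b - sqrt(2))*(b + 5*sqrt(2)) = b^4 - 3*b^3 - 42*b^2 + 40*sqrt(2)*b + 126*b - 120*sqrt(2)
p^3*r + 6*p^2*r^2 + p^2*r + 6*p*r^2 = p*(p + 6*r)*(p*r + r)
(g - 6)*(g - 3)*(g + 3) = g^3 - 6*g^2 - 9*g + 54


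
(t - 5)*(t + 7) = t^2 + 2*t - 35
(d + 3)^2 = d^2 + 6*d + 9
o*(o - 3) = o^2 - 3*o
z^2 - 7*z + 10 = (z - 5)*(z - 2)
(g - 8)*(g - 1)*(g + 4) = g^3 - 5*g^2 - 28*g + 32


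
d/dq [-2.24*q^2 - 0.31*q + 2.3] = -4.48*q - 0.31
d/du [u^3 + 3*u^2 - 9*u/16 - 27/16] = 3*u^2 + 6*u - 9/16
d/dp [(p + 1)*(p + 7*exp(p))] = p + (p + 1)*(7*exp(p) + 1) + 7*exp(p)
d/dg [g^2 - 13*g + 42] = 2*g - 13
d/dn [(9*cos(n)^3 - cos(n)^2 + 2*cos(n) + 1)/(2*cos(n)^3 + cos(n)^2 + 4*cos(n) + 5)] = (-11*cos(n)^4 - 64*cos(n)^3 - 123*cos(n)^2 + 12*cos(n) - 6)*sin(n)/((cos(n) + 1)^2*(cos(n) - cos(2*n) - 6)^2)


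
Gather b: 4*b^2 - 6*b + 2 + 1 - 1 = 4*b^2 - 6*b + 2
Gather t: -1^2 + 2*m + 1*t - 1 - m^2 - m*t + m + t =-m^2 + 3*m + t*(2 - m) - 2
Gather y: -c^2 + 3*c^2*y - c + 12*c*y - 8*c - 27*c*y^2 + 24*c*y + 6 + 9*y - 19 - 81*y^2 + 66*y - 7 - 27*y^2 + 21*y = -c^2 - 9*c + y^2*(-27*c - 108) + y*(3*c^2 + 36*c + 96) - 20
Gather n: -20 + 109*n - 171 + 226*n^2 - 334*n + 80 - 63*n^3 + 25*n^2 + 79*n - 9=-63*n^3 + 251*n^2 - 146*n - 120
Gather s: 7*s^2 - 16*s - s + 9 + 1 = 7*s^2 - 17*s + 10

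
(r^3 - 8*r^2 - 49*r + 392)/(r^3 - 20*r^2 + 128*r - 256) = (r^2 - 49)/(r^2 - 12*r + 32)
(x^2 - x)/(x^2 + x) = (x - 1)/(x + 1)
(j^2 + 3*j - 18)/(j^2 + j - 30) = (j - 3)/(j - 5)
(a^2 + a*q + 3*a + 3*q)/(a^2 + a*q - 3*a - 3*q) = (a + 3)/(a - 3)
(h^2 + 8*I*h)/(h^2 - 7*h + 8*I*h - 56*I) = h/(h - 7)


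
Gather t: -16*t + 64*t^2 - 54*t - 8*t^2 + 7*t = 56*t^2 - 63*t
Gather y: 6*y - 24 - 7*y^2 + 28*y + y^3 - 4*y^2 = y^3 - 11*y^2 + 34*y - 24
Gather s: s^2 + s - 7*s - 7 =s^2 - 6*s - 7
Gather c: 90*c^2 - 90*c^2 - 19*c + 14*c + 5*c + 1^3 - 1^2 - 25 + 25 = 0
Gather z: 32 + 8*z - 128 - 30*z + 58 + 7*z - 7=-15*z - 45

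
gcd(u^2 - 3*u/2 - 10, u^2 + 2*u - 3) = 1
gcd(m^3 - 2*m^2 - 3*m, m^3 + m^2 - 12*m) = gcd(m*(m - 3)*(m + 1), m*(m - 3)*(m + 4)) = m^2 - 3*m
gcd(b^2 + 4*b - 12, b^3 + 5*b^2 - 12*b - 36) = b + 6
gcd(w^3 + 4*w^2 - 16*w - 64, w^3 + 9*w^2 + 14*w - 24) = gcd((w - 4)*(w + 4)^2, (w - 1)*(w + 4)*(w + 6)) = w + 4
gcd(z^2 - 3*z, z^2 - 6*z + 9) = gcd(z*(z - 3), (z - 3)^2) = z - 3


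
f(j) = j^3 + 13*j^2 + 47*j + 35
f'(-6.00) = -1.00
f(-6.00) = 5.00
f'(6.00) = 311.00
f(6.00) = 1001.00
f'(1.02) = 76.64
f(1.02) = 97.53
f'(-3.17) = -5.27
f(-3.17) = -15.21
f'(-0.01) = 46.74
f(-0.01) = 34.53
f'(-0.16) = 42.92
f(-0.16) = 27.81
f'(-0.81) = 27.91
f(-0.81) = 4.93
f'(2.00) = 111.00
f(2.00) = 189.00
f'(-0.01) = 46.74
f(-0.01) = 34.53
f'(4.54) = 226.87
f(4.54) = 609.91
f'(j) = 3*j^2 + 26*j + 47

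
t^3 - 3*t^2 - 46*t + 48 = (t - 8)*(t - 1)*(t + 6)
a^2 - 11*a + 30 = (a - 6)*(a - 5)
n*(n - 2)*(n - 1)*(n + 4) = n^4 + n^3 - 10*n^2 + 8*n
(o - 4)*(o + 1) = o^2 - 3*o - 4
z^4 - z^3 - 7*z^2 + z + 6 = (z - 3)*(z - 1)*(z + 1)*(z + 2)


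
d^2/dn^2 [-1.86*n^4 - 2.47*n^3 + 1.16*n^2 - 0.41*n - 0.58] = -22.32*n^2 - 14.82*n + 2.32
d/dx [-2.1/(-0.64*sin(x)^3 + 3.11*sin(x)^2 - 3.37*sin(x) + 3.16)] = (-4.032*sin(x)^2 + 13.062*sin(x) - 7.077)*cos(x)/(0.64*sin(x)^3 - 3.11*sin(x)^2 + 3.37*sin(x) - 3.16)^2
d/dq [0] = 0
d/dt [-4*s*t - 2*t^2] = -4*s - 4*t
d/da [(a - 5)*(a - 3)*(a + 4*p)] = 3*a^2 + 8*a*p - 16*a - 32*p + 15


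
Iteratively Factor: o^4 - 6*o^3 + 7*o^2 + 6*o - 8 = (o - 2)*(o^3 - 4*o^2 - o + 4) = (o - 2)*(o + 1)*(o^2 - 5*o + 4) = (o - 2)*(o - 1)*(o + 1)*(o - 4)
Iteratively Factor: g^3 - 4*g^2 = (g)*(g^2 - 4*g) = g^2*(g - 4)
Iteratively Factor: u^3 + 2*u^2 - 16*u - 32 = (u - 4)*(u^2 + 6*u + 8) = (u - 4)*(u + 4)*(u + 2)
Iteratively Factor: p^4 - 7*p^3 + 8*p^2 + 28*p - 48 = (p - 3)*(p^3 - 4*p^2 - 4*p + 16) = (p - 4)*(p - 3)*(p^2 - 4) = (p - 4)*(p - 3)*(p + 2)*(p - 2)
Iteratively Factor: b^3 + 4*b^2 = (b)*(b^2 + 4*b) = b*(b + 4)*(b)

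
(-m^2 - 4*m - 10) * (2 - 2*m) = 2*m^3 + 6*m^2 + 12*m - 20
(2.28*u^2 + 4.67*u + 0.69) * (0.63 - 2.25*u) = -5.13*u^3 - 9.0711*u^2 + 1.3896*u + 0.4347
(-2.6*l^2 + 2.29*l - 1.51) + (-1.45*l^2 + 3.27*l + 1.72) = -4.05*l^2 + 5.56*l + 0.21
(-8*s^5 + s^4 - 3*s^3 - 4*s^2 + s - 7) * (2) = -16*s^5 + 2*s^4 - 6*s^3 - 8*s^2 + 2*s - 14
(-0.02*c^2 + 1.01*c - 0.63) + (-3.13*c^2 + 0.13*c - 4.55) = -3.15*c^2 + 1.14*c - 5.18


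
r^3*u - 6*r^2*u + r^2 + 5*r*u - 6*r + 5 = (r - 5)*(r - 1)*(r*u + 1)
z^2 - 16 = (z - 4)*(z + 4)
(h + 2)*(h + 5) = h^2 + 7*h + 10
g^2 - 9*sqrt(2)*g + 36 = (g - 6*sqrt(2))*(g - 3*sqrt(2))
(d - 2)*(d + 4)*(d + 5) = d^3 + 7*d^2 + 2*d - 40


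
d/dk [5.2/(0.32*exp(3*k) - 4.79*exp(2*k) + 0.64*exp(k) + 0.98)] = (-4.992*exp(2*k) + 49.816*exp(k) - 3.328)*exp(k)/(0.32*exp(3*k) - 4.79*exp(2*k) + 0.64*exp(k) + 0.98)^2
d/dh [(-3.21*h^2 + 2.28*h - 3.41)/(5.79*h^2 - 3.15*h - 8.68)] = (-3.08969999999999*h^2 + 95.2134*h - 30.5319)/(33.5241*h^4 - 36.477*h^3 - 90.5919*h^2 + 54.684*h + 75.3424)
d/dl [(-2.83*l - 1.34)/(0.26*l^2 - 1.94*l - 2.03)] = (0.7358*l^2 + 0.6968*l + 3.1453)/(0.0676*l^4 - 1.0088*l^3 + 2.708*l^2 + 7.8764*l + 4.1209)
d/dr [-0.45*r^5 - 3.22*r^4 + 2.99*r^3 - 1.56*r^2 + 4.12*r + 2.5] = -2.25*r^4 - 12.88*r^3 + 8.97*r^2 - 3.12*r + 4.12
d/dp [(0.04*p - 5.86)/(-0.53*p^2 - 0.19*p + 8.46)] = (0.0212*p^2 - 6.2116*p - 0.775)/(0.2809*p^4 + 0.2014*p^3 - 8.9315*p^2 - 3.2148*p + 71.5716)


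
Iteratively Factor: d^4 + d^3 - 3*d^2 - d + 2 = (d - 1)*(d^3 + 2*d^2 - d - 2) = (d - 1)*(d + 1)*(d^2 + d - 2) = (d - 1)^2*(d + 1)*(d + 2)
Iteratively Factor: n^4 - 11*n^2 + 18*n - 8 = (n - 2)*(n^3 + 2*n^2 - 7*n + 4) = (n - 2)*(n - 1)*(n^2 + 3*n - 4) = (n - 2)*(n - 1)^2*(n + 4)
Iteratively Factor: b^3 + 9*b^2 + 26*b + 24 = (b + 4)*(b^2 + 5*b + 6) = (b + 3)*(b + 4)*(b + 2)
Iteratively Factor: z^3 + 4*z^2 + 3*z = (z)*(z^2 + 4*z + 3) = z*(z + 1)*(z + 3)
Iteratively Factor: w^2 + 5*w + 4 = (w + 1)*(w + 4)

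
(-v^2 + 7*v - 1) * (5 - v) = v^3 - 12*v^2 + 36*v - 5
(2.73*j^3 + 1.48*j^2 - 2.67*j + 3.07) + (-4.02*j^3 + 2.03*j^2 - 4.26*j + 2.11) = -1.29*j^3 + 3.51*j^2 - 6.93*j + 5.18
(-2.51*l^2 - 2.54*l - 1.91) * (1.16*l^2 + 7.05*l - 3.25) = -2.9116*l^4 - 20.6419*l^3 - 11.9651*l^2 - 5.2105*l + 6.2075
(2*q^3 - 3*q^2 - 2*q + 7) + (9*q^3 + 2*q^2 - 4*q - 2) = 11*q^3 - q^2 - 6*q + 5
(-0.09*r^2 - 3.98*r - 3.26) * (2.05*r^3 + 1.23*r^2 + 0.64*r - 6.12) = -0.1845*r^5 - 8.2697*r^4 - 11.636*r^3 - 6.0062*r^2 + 22.2712*r + 19.9512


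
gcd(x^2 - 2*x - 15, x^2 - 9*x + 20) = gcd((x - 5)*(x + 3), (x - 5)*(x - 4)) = x - 5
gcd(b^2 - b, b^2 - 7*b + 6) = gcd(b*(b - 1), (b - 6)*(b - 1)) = b - 1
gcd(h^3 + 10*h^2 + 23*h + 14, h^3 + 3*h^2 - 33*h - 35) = h^2 + 8*h + 7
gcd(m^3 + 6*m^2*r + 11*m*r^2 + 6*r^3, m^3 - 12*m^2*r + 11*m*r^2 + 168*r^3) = m + 3*r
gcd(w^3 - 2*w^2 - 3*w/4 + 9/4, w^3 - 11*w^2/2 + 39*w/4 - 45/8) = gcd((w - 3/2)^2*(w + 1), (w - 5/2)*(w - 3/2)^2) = w^2 - 3*w + 9/4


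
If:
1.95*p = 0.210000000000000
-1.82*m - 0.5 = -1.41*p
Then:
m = -0.19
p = 0.11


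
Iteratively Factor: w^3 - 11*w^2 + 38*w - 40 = (w - 2)*(w^2 - 9*w + 20) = (w - 5)*(w - 2)*(w - 4)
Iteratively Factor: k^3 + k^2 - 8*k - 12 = (k - 3)*(k^2 + 4*k + 4) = (k - 3)*(k + 2)*(k + 2)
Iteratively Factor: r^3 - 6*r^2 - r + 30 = (r - 3)*(r^2 - 3*r - 10) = (r - 5)*(r - 3)*(r + 2)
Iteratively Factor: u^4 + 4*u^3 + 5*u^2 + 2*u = (u + 2)*(u^3 + 2*u^2 + u) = (u + 1)*(u + 2)*(u^2 + u) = (u + 1)^2*(u + 2)*(u)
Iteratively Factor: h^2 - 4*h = (h)*(h - 4)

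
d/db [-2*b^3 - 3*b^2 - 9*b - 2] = -6*b^2 - 6*b - 9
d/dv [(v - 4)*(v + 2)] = 2*v - 2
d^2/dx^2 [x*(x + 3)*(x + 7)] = 6*x + 20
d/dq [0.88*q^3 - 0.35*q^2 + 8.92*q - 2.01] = 2.64*q^2 - 0.7*q + 8.92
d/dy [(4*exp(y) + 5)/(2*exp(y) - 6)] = -17*exp(y)/(2*(exp(y) - 3)^2)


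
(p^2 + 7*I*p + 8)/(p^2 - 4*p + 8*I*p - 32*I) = (p - I)/(p - 4)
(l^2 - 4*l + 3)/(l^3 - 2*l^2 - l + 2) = (l - 3)/(l^2 - l - 2)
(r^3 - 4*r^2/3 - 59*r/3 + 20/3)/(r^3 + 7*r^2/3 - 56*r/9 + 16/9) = 3*(r - 5)/(3*r - 4)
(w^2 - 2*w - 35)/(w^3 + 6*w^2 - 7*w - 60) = (w - 7)/(w^2 + w - 12)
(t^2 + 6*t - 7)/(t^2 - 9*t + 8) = (t + 7)/(t - 8)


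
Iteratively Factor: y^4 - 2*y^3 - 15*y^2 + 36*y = (y)*(y^3 - 2*y^2 - 15*y + 36) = y*(y - 3)*(y^2 + y - 12) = y*(y - 3)^2*(y + 4)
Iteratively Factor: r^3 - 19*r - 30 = (r + 3)*(r^2 - 3*r - 10) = (r - 5)*(r + 3)*(r + 2)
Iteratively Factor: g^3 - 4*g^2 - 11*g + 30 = (g - 2)*(g^2 - 2*g - 15) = (g - 5)*(g - 2)*(g + 3)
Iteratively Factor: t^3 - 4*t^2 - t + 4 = (t - 4)*(t^2 - 1) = (t - 4)*(t - 1)*(t + 1)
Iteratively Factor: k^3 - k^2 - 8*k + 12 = (k - 2)*(k^2 + k - 6) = (k - 2)^2*(k + 3)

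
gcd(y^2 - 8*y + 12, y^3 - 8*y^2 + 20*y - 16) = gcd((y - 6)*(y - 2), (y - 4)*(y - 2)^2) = y - 2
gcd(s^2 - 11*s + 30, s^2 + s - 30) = s - 5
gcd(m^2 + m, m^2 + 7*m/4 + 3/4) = m + 1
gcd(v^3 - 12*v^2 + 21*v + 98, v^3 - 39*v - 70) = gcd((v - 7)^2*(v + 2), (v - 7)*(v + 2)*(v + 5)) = v^2 - 5*v - 14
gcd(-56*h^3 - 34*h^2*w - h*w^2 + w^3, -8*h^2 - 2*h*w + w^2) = 2*h + w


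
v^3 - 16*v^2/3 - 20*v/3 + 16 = (v - 6)*(v - 4/3)*(v + 2)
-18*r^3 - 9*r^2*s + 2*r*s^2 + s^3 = (-3*r + s)*(2*r + s)*(3*r + s)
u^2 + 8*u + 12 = (u + 2)*(u + 6)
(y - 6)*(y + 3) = y^2 - 3*y - 18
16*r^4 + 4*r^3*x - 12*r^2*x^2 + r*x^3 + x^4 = (-2*r + x)^2*(r + x)*(4*r + x)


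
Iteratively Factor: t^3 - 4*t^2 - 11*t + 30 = (t - 5)*(t^2 + t - 6) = (t - 5)*(t - 2)*(t + 3)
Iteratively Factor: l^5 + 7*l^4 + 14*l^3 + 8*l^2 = (l + 2)*(l^4 + 5*l^3 + 4*l^2) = (l + 1)*(l + 2)*(l^3 + 4*l^2) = (l + 1)*(l + 2)*(l + 4)*(l^2) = l*(l + 1)*(l + 2)*(l + 4)*(l)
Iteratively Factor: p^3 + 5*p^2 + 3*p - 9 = (p + 3)*(p^2 + 2*p - 3) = (p + 3)^2*(p - 1)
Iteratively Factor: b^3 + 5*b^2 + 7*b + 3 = (b + 1)*(b^2 + 4*b + 3) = (b + 1)*(b + 3)*(b + 1)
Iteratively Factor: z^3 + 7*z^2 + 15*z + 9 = (z + 3)*(z^2 + 4*z + 3) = (z + 1)*(z + 3)*(z + 3)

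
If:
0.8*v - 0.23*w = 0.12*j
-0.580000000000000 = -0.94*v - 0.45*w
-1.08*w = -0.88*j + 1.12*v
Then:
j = 1.14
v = 0.34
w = 0.58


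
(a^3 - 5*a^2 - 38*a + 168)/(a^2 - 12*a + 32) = (a^2 - a - 42)/(a - 8)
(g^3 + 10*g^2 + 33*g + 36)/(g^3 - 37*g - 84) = (g + 3)/(g - 7)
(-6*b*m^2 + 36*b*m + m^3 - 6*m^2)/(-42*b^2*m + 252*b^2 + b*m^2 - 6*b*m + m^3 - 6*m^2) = m/(7*b + m)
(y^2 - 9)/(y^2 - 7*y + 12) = (y + 3)/(y - 4)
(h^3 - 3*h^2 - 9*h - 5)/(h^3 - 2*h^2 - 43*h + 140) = (h^2 + 2*h + 1)/(h^2 + 3*h - 28)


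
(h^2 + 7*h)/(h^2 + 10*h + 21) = h/(h + 3)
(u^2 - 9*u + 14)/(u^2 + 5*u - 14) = (u - 7)/(u + 7)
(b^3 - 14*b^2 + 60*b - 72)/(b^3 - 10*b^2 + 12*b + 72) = (b - 2)/(b + 2)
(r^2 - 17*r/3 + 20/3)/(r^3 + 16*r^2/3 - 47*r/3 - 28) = (3*r^2 - 17*r + 20)/(3*r^3 + 16*r^2 - 47*r - 84)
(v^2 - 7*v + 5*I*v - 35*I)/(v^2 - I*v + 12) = (v^2 + v*(-7 + 5*I) - 35*I)/(v^2 - I*v + 12)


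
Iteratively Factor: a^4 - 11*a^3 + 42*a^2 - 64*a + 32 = (a - 1)*(a^3 - 10*a^2 + 32*a - 32) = (a - 2)*(a - 1)*(a^2 - 8*a + 16) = (a - 4)*(a - 2)*(a - 1)*(a - 4)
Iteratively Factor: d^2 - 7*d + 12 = (d - 3)*(d - 4)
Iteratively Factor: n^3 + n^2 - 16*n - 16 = (n + 1)*(n^2 - 16) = (n - 4)*(n + 1)*(n + 4)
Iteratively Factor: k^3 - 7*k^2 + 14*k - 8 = (k - 2)*(k^2 - 5*k + 4) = (k - 2)*(k - 1)*(k - 4)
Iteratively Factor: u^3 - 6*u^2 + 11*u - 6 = (u - 1)*(u^2 - 5*u + 6) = (u - 3)*(u - 1)*(u - 2)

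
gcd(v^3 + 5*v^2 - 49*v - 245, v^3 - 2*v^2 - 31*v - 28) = v - 7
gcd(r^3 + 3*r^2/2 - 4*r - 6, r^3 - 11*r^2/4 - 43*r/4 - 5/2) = r + 2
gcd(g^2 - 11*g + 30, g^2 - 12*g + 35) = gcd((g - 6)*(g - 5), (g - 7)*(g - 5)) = g - 5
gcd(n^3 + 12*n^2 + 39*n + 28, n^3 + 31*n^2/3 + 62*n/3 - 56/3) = n^2 + 11*n + 28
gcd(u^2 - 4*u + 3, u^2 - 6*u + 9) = u - 3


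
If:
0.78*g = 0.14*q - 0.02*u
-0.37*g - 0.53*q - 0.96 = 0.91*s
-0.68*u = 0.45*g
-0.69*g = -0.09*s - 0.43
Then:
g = 0.33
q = 1.81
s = -2.24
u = -0.22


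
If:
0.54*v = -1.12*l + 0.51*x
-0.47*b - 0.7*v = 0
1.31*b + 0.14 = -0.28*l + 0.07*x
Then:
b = -0.041052577897904*x - 0.0999541027079402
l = 0.442067418022337*x - 0.0323575909021368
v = 0.0275638737314498*x + 0.067112040389617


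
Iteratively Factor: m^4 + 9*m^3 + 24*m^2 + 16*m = (m + 4)*(m^3 + 5*m^2 + 4*m) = (m + 4)^2*(m^2 + m) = m*(m + 4)^2*(m + 1)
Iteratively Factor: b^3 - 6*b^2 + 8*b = (b - 4)*(b^2 - 2*b) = (b - 4)*(b - 2)*(b)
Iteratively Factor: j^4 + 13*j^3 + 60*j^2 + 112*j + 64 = (j + 1)*(j^3 + 12*j^2 + 48*j + 64) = (j + 1)*(j + 4)*(j^2 + 8*j + 16) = (j + 1)*(j + 4)^2*(j + 4)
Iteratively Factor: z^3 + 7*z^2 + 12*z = (z)*(z^2 + 7*z + 12) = z*(z + 3)*(z + 4)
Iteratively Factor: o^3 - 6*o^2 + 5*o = (o)*(o^2 - 6*o + 5) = o*(o - 1)*(o - 5)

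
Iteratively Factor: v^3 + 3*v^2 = (v)*(v^2 + 3*v) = v^2*(v + 3)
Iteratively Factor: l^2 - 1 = (l - 1)*(l + 1)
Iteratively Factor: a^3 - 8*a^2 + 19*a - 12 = (a - 4)*(a^2 - 4*a + 3) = (a - 4)*(a - 1)*(a - 3)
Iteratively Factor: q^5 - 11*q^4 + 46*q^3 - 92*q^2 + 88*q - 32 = (q - 2)*(q^4 - 9*q^3 + 28*q^2 - 36*q + 16) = (q - 2)^2*(q^3 - 7*q^2 + 14*q - 8) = (q - 2)^2*(q - 1)*(q^2 - 6*q + 8) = (q - 4)*(q - 2)^2*(q - 1)*(q - 2)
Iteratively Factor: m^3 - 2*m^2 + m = (m - 1)*(m^2 - m) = m*(m - 1)*(m - 1)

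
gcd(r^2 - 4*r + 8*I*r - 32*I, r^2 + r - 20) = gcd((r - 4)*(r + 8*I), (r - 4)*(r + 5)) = r - 4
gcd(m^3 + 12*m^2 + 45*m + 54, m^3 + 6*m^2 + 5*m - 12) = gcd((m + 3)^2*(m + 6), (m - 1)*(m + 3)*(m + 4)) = m + 3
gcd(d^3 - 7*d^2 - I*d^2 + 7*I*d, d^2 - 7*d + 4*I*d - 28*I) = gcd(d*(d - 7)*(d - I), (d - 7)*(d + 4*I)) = d - 7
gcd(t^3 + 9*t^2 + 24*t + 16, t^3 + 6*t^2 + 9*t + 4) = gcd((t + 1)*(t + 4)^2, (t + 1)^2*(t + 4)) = t^2 + 5*t + 4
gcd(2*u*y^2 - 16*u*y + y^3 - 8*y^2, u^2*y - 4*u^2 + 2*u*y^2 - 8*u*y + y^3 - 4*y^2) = 1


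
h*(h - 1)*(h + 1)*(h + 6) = h^4 + 6*h^3 - h^2 - 6*h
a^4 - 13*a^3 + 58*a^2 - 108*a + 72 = (a - 6)*(a - 3)*(a - 2)^2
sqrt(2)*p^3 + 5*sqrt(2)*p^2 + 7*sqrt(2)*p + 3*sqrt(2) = (p + 1)*(p + 3)*(sqrt(2)*p + sqrt(2))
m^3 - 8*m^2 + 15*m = m*(m - 5)*(m - 3)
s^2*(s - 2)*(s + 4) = s^4 + 2*s^3 - 8*s^2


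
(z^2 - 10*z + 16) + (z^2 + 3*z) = 2*z^2 - 7*z + 16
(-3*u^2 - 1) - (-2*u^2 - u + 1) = -u^2 + u - 2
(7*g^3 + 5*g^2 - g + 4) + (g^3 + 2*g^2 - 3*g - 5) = 8*g^3 + 7*g^2 - 4*g - 1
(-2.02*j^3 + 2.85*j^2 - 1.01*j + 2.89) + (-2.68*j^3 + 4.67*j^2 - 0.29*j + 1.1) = -4.7*j^3 + 7.52*j^2 - 1.3*j + 3.99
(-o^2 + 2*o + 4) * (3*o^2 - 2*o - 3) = -3*o^4 + 8*o^3 + 11*o^2 - 14*o - 12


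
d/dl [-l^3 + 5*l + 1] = 5 - 3*l^2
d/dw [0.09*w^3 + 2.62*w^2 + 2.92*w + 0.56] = 0.27*w^2 + 5.24*w + 2.92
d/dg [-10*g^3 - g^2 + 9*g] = -30*g^2 - 2*g + 9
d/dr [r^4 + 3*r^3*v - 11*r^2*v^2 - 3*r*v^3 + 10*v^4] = 4*r^3 + 9*r^2*v - 22*r*v^2 - 3*v^3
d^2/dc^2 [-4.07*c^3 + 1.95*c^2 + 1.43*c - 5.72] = 3.9 - 24.42*c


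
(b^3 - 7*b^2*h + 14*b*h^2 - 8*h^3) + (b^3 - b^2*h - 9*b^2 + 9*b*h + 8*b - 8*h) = 2*b^3 - 8*b^2*h - 9*b^2 + 14*b*h^2 + 9*b*h + 8*b - 8*h^3 - 8*h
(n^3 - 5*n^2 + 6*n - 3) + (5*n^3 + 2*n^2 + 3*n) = 6*n^3 - 3*n^2 + 9*n - 3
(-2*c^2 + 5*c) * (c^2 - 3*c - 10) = -2*c^4 + 11*c^3 + 5*c^2 - 50*c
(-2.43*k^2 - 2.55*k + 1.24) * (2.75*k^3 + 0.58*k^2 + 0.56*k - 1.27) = -6.6825*k^5 - 8.4219*k^4 + 0.5702*k^3 + 2.3773*k^2 + 3.9329*k - 1.5748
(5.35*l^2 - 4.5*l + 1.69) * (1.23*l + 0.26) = 6.5805*l^3 - 4.144*l^2 + 0.9087*l + 0.4394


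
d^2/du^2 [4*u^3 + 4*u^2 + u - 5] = 24*u + 8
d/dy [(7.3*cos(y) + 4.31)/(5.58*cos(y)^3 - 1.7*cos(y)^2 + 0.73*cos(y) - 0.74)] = (81.468*cos(y)^3 + 59.7394*cos(y)^2 - 14.654*cos(y) + 8.5483)*sin(y)/(31.1364*cos(y)^6 - 18.972*cos(y)^5 + 11.0368*cos(y)^4 - 10.7404*cos(y)^3 + 3.0489*cos(y)^2 - 1.0804*cos(y) + 0.5476)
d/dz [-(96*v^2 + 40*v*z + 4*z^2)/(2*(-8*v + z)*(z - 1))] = 2*(2*(5*v + z)*(8*v - z)*(z - 1) - (8*v - z)*(24*v^2 + 10*v*z + z^2) + (z - 1)*(24*v^2 + 10*v*z + z^2))/((8*v - z)^2*(z - 1)^2)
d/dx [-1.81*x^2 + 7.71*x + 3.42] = 7.71 - 3.62*x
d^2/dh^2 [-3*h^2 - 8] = -6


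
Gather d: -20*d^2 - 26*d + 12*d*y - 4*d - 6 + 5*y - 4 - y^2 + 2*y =-20*d^2 + d*(12*y - 30) - y^2 + 7*y - 10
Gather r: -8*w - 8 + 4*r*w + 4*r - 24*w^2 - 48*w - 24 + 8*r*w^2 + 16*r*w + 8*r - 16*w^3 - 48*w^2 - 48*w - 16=r*(8*w^2 + 20*w + 12) - 16*w^3 - 72*w^2 - 104*w - 48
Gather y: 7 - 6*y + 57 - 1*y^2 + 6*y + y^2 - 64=0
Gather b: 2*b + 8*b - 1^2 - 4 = 10*b - 5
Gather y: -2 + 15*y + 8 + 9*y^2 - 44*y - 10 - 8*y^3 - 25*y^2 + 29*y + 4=-8*y^3 - 16*y^2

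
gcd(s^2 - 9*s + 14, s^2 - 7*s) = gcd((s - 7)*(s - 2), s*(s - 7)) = s - 7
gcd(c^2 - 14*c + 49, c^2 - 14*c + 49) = c^2 - 14*c + 49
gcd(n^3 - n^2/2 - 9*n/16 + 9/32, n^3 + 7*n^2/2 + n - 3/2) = n - 1/2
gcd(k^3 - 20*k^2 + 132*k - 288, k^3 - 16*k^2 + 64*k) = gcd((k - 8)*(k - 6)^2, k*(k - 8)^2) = k - 8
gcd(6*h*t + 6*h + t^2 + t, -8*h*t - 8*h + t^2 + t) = t + 1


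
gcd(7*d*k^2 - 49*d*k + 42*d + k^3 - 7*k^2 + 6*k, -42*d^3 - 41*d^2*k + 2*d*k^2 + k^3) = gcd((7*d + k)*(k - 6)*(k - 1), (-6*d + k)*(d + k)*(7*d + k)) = 7*d + k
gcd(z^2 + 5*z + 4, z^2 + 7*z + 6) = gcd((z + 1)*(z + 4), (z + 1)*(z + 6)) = z + 1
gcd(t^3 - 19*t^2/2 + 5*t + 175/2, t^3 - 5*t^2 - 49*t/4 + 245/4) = t - 5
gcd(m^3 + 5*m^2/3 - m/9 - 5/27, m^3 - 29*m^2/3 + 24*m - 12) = 1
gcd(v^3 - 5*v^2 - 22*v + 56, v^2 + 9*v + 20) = v + 4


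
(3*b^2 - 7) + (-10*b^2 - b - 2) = -7*b^2 - b - 9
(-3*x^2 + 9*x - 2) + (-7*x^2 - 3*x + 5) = -10*x^2 + 6*x + 3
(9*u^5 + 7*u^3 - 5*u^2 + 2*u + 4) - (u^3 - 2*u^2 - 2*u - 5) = 9*u^5 + 6*u^3 - 3*u^2 + 4*u + 9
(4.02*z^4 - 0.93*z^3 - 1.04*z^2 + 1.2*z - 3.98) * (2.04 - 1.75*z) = -7.035*z^5 + 9.8283*z^4 - 0.0772000000000002*z^3 - 4.2216*z^2 + 9.413*z - 8.1192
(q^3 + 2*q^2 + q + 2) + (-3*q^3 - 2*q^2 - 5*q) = -2*q^3 - 4*q + 2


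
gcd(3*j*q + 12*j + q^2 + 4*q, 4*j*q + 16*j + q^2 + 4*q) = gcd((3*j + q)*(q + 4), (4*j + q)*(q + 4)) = q + 4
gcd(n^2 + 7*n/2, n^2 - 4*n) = n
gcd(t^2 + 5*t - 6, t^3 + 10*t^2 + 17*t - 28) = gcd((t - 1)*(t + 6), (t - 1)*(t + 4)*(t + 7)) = t - 1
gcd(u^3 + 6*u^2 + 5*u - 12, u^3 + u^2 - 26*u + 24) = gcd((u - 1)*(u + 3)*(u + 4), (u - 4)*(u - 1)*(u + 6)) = u - 1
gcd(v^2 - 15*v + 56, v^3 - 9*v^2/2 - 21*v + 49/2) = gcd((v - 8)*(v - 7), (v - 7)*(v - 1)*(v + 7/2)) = v - 7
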